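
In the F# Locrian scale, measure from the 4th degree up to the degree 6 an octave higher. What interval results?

Spelling the F# Locrian scale: F# G A B C D E.
So we need the interval from B up to D.
B up to D is 15 semitones, a half step narrower than a major tenth, so the interval is minor.

minor tenth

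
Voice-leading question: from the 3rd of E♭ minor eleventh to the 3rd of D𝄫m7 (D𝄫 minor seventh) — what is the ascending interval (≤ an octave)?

diminished 7th

The 3rd of E♭ minor eleventh is G♭; the 3rd of D𝄫m7 (D𝄫 minor seventh) is F𝄫.
From G♭ to F𝄫: 9 semitones over a seventh = diminished.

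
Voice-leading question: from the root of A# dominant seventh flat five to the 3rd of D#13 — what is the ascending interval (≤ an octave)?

The root of A# dominant seventh flat five is A#; the 3rd of D#13 is F##.
Counting 6 letters and 9 half steps from A# gives a major sixth.

major 6th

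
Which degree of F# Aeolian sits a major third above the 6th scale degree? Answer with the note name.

F#

The scale is F# G# A B C# D E.
The 6th scale degree is D; a major third above that is F# — scale degree 1.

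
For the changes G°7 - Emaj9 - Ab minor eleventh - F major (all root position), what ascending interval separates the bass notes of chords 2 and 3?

diminished fourth

The roots are E and Ab.
From E to Ab: 4 semitones over a fourth = diminished.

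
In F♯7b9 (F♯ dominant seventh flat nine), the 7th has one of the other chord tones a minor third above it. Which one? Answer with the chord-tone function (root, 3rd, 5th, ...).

9th

Spelling the chord: F♯–A♯–C♯–E–G.
The 7th is E. A minor third above E is G.
G is the chord's 9th.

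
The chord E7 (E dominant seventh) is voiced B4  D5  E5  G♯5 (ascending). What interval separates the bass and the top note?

The outer voices are B4 and G♯5.
Counting 6 letters and 9 half steps from B gives a major sixth.

major sixth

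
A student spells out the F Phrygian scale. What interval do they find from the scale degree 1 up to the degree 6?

The scale runs F Gb Ab Bb C Db Eb.
Scale degree 1 = F; 6th degree = Db.
F up to Db is 8 semitones, a half step narrower than a major sixth, so the interval is minor.

minor sixth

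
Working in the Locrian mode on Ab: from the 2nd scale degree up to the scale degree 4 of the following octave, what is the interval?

M10

The scale runs Ab Bbb Cb Db Ebb Fb Gb.
So we need the interval from Bbb up to Db.
Bbb up to Db spans 10 letter names and 16 semitones — a major tenth.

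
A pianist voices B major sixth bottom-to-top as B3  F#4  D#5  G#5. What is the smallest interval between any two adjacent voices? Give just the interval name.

perfect 4th

Adjacent intervals: B3→F#4 = perfect fifth; F#4→D#5 = major sixth; D#5→G#5 = perfect fourth.
The smallest is D#5 to G#5, a perfect fourth (5 semitones).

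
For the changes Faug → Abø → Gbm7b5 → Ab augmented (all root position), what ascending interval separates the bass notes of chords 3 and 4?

major 2nd

The roots are Gb and Ab.
Gb up to Ab spans 2 letter names and 2 semitones — a major second.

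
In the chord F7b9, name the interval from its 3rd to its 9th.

diminished seventh

The chord tones of F7b9 (F dominant seventh flat nine) are F–A–C–E♭–G♭.
The 3rd is A and the 9th is G♭.
From A to G♭: 9 semitones over a seventh = diminished.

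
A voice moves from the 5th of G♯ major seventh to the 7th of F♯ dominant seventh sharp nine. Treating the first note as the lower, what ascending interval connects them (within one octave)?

minor second

G♯ major seventh has D♯ as its 5th, and F♯ dominant seventh sharp nine has E as its 7th.
From D♯ to E: 1 semitone over a second = minor.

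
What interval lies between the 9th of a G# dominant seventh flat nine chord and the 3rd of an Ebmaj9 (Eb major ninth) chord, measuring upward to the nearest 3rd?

minor 7th

The 9th of G# dominant seventh flat nine is A; the 3rd of Ebmaj9 (Eb major ninth) is G.
A up to G is 10 semitones, a half step narrower than a major seventh, so the interval is minor.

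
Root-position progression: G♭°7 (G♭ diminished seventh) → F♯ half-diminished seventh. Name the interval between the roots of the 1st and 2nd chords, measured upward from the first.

The roots are G♭ and F♯.
7 letter names make it a seventh; at 12 semitones (a half step wider than major) the quality is augmented.

A7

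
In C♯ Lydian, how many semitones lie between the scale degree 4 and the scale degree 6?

3

The scale is C♯ D♯ E♯ F𝄪 G♯ A♯ B♯.
F𝄪 up to A♯ is a minor third — 3 semitones.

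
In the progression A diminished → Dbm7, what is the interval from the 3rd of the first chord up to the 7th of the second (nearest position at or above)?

The 3rd of A diminished is C; the 7th of Dbm7 is Cb.
C up to Cb is 11 semitones, a half step narrower than a perfect octave, so the interval is diminished.

d8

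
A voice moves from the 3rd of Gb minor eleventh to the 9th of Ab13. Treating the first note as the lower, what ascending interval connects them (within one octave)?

Gb minor eleventh has Bbb as its 3rd, and Ab13 has Bb as its 9th.
1 letter names make it a unison; at 1 semitone (a half step wider than perfect) the quality is augmented.

augmented 1st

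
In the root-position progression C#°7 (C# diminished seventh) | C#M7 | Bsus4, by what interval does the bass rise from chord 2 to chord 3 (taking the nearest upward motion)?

The roots are C# and B.
From C# to B: 10 semitones over a seventh = minor.

minor seventh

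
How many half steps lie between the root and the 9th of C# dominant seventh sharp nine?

15

Spelling the chord: C#-E#-G#-B-D##.
C# to D## is an augmented ninth: 15 semitones.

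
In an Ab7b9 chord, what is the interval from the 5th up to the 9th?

diminished fifth

Ab7b9 (Ab dominant seventh flat nine): Ab-C-Eb-Gb-Bbb.
So we need the interval from Eb up to Bbb.
Eb up to Bbb is 6 semitones, a half step narrower than a perfect fifth, so the interval is diminished.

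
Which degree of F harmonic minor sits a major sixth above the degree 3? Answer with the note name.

F

The scale is F G Ab Bb C Db E.
The degree 3 is Ab; a major sixth above that is F — scale degree 1.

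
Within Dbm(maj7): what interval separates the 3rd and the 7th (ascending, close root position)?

A5

Spelling the chord: Db-Fb-Ab-C.
So we need the interval from Fb up to C.
From Fb to C: 8 semitones over a fifth = augmented.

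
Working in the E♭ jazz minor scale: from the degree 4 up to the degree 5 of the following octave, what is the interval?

M9

The scale runs E♭ F G♭ A♭ B♭ C D.
So we need the interval from A♭ up to B♭.
Counting 9 letters and 14 half steps from A♭ gives a major ninth.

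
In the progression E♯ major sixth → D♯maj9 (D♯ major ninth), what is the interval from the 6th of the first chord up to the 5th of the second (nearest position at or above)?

minor sixth

The 6th of E♯ major sixth is C𝄪; the 5th of D♯maj9 (D♯ major ninth) is A♯.
From C𝄪 to A♯: 8 semitones over a sixth = minor.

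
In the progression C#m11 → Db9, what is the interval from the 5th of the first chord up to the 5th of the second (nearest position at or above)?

The 5th of C#m11 is G#; the 5th of Db9 is Ab.
G# up to Ab is 0 semitones, a whole step narrower than a major second, so the interval is diminished.

diminished 2nd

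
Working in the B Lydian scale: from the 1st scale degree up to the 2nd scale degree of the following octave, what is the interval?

major 9th

Spelling the B Lydian scale: B C# D# E# F# G# A#.
1st scale degree = B; 2nd degree (up an octave) = C#.
B up to C# spans 9 letter names and 14 semitones — a major ninth.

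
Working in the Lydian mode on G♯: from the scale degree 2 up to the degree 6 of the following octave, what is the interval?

The scale runs G♯ A♯ B♯ C𝄪 D♯ E♯ F𝄪.
Scale degree 2 = A♯; degree 6 (up an octave) = E♯.
Counting 12 letters and 19 half steps from A♯ gives a perfect twelfth.

perfect twelfth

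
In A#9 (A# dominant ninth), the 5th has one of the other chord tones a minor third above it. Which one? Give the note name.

A#9 is spelled A#–C##–E#–G#–B#.
The 5th is E#. A minor third above E# is G#.
G# is the chord's 7th.

G#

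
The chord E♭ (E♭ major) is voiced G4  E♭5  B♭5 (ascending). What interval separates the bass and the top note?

The outer voices are G4 and B♭5.
From G to B♭: 15 semitones over a tenth = minor.

minor tenth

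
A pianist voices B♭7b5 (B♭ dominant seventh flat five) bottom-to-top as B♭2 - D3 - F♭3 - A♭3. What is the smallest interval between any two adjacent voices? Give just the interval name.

Adjacent intervals: B♭2→D3 = major third; D3→F♭3 = diminished third; F♭3→A♭3 = major third.
The smallest is D3 to F♭3, a diminished third (2 semitones).

diminished 3rd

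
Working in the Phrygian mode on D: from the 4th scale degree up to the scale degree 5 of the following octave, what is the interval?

The scale runs D E♭ F G A B♭ C.
4th scale degree = G; 5th scale degree (up an octave) = A.
G up to A spans 9 letter names and 14 semitones — a major ninth.

major 9th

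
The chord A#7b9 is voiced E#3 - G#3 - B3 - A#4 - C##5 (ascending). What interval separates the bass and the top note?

The outer voices are E#3 and C##5.
E# up to C## spans 13 letter names and 21 semitones — a major thirteenth.

major thirteenth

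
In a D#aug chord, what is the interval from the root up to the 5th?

augmented fifth

D# augmented is spelled D#, F##, A##.
That puts D# below A##.
D# up to A## is 8 semitones, a half step wider than a perfect fifth, so the interval is augmented.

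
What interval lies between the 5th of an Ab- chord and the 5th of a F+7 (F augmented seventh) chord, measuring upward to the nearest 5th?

augmented sixth

Ab- has Eb as its 5th, and F+7 (F augmented seventh) has C# as its 5th.
From Eb to C#: 10 semitones over a sixth = augmented.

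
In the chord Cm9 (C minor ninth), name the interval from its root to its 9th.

Spelling the chord: C-Eb-G-Bb-D.
So we need the interval from C up to D.
Counting 9 letters and 14 half steps from C gives a major ninth.

major 9th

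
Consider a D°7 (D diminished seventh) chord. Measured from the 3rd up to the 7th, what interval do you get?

Ddim7: D, F, Ab, Cb.
That puts F below Cb.
5 letter names make it a fifth; at 6 semitones (a half step narrower than perfect) the quality is diminished.

diminished fifth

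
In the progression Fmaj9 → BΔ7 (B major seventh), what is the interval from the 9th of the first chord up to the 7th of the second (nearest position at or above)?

Fmaj9 has G as its 9th, and BΔ7 (B major seventh) has A# as its 7th.
2 letter names make it a second; at 3 semitones (a half step wider than major) the quality is augmented.

A2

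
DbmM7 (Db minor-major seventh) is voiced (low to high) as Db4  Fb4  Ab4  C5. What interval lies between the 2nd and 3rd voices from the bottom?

major third

Those voices are Fb4 and Ab4.
Counting 3 letters and 4 half steps from Fb gives a major third.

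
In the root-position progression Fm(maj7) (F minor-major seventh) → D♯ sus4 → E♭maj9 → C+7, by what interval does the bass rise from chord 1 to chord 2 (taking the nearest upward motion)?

The roots are F and D♯.
F up to D♯ is 10 semitones, a half step wider than a major sixth, so the interval is augmented.

augmented 6th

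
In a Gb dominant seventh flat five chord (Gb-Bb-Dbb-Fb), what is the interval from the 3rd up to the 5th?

diminished third

3rd = Bb; 5th = Dbb.
Bb up to Dbb is 2 semitones, a whole step narrower than a major third, so the interval is diminished.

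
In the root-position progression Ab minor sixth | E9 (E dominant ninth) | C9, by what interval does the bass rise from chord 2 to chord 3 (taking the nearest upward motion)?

The roots are E and C.
6 letter names make it a sixth; at 8 semitones (a half step narrower than major) the quality is minor.

m6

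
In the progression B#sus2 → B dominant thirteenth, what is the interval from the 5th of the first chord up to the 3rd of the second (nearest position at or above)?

B#sus2 has F## as its 5th, and B dominant thirteenth has D# as its 3rd.
6 letter names make it a sixth; at 8 semitones (a half step narrower than major) the quality is minor.

minor 6th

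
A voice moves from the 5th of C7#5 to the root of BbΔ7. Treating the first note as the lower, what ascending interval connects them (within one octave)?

diminished third

C7#5 has G# as its 5th, and BbΔ7 has Bb as its root.
From G# to Bb: 2 semitones over a third = diminished.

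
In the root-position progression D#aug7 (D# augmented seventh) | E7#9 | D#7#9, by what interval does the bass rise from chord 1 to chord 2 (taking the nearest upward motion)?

The roots are D# and E.
2 letter names make it a second; at 1 semitone (a half step narrower than major) the quality is minor.

minor second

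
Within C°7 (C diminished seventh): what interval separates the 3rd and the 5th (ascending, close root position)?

minor third

The chord tones of Cdim7 are C–E♭–G♭–B𝄫.
That puts E♭ below G♭.
E♭ up to G♭ is 3 semitones, a half step narrower than a major third, so the interval is minor.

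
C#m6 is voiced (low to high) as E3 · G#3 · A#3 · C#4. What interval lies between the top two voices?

minor third

Those voices are A#3 and C#4.
3 letter names make it a third; at 3 semitones (a half step narrower than major) the quality is minor.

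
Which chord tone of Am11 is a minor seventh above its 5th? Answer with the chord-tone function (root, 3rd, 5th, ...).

11th

Am11 is spelled A C E G B D.
The 5th is E. A minor seventh above E is D.
D is the chord's 11th.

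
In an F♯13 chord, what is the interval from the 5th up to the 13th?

Spelling the chord: F♯, A♯, C♯, E, G♯, D♯.
So we need the interval from C♯ up to D♯.
From C♯ to D♯ is 14 semitones, exactly the major ninth.

major ninth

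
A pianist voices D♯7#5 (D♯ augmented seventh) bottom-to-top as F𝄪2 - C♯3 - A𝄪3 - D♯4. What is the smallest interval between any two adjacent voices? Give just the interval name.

diminished fourth

Adjacent intervals: F𝄪2→C♯3 = diminished fifth; C♯3→A𝄪3 = augmented sixth; A𝄪3→D♯4 = diminished fourth.
The smallest is A𝄪3 to D♯4, a diminished fourth (4 semitones).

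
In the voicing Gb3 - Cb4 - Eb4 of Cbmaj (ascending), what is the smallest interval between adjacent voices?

Adjacent intervals: Gb3→Cb4 = perfect fourth; Cb4→Eb4 = major third.
The smallest is Cb4 to Eb4, a major third (4 semitones).

major 3rd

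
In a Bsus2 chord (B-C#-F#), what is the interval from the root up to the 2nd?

M2

The root is B and the 2nd is C#.
Counting 2 letters and 2 half steps from B gives a major second.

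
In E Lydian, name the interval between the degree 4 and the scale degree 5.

E lydian: E F♯ G♯ A♯ B C♯ D♯.
That puts A♯ below B.
2 letter names make it a second; at 1 semitone (a half step narrower than major) the quality is minor.

minor 2nd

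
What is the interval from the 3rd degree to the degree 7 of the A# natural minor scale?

The scale runs A# B# C# D# E# F# G#.
3rd degree = C#; scale degree 7 = G#.
Counting 5 letters and 7 half steps from C# gives a perfect fifth.

perfect fifth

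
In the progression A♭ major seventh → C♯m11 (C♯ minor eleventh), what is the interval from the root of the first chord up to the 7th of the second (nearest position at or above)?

The root of A♭ major seventh is A♭; the 7th of C♯m11 (C♯ minor eleventh) is B.
A♭ up to B is 3 semitones, a half step wider than a major second, so the interval is augmented.

augmented second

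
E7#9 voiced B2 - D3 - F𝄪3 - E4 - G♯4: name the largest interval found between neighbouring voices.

Adjacent intervals: B2→D3 = minor third; D3→F𝄪3 = augmented third; F𝄪3→E4 = diminished seventh; E4→G♯4 = major third.
The largest is F𝄪3 to E4, a diminished seventh (9 semitones).

diminished seventh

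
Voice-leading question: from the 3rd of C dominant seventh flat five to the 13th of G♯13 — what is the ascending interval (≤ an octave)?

C dominant seventh flat five has E as its 3rd, and G♯13 has E♯ as its 13th.
E up to E♯ is 1 semitone, a half step wider than a perfect unison, so the interval is augmented.

augmented unison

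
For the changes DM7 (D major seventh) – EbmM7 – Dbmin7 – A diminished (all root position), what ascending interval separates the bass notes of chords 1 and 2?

The roots are D and Eb.
From D to Eb: 1 semitone over a second = minor.

minor second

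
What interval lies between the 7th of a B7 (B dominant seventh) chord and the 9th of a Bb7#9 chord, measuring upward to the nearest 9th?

major third

B7 (B dominant seventh) has A as its 7th, and Bb7#9 has C# as its 9th.
From A to C# is 4 semitones, exactly the major third.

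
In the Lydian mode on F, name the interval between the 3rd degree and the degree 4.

The scale runs F G A B C D E.
So we need the interval from A up to B.
Counting 2 letters and 2 half steps from A gives a major second.

major second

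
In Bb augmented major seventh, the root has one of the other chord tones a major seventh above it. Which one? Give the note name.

A

Spelling the chord: Bb-D-F#-A.
The root is Bb. A major seventh above Bb is A.
A is the chord's 7th.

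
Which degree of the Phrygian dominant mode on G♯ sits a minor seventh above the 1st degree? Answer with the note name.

F#

The scale is G♯ A B♯ C♯ D♯ E F♯.
The 1st degree is G♯; a minor seventh above that is F♯ — scale degree 7.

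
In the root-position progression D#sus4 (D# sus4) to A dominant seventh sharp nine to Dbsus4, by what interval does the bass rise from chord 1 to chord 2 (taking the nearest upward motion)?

diminished fifth

The roots are D# and A.
D# up to A is 6 semitones, a half step narrower than a perfect fifth, so the interval is diminished.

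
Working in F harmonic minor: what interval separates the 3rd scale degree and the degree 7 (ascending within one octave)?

augmented fifth

Spelling F harmonic minor: F G Ab Bb C Db E.
So we need the interval from Ab up to E.
5 letter names make it a fifth; at 8 semitones (a half step wider than perfect) the quality is augmented.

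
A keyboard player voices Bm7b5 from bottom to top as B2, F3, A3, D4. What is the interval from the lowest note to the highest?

minor tenth

The outer voices are B2 and D4.
B up to D is 15 semitones, a half step narrower than a major tenth, so the interval is minor.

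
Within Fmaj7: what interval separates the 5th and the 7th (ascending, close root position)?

Spelling the chord: F-A-C-E.
That puts C below E.
From C to E is 4 semitones, exactly the major third.

major 3rd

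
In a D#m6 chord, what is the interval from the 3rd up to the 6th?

augmented 4th

The chord tones of D#min6 are D#–F#–A#–B#.
3rd = F#; 6th = B#.
F# up to B# is 6 semitones, a half step wider than a perfect fourth, so the interval is augmented.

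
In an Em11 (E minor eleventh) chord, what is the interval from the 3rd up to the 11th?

major 9th

E minor eleventh: E–G–B–D–F♯–A.
3rd = G; 11th = A.
Counting 9 letters and 14 half steps from G gives a major ninth.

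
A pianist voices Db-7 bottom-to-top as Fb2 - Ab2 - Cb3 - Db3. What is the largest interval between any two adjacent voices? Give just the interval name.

major third

Adjacent intervals: Fb2→Ab2 = major third; Ab2→Cb3 = minor third; Cb3→Db3 = major second.
The largest is Fb2 to Ab2, a major third (4 semitones).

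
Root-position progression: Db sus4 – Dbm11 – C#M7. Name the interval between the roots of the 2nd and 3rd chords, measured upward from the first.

A7

The roots are Db and C#.
From Db to C#: 12 semitones over a seventh = augmented.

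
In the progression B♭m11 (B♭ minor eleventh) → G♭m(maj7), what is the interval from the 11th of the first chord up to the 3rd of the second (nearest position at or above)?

B♭m11 (B♭ minor eleventh) has E♭ as its 11th, and G♭m(maj7) has B𝄫 as its 3rd.
From E♭ to B𝄫: 6 semitones over a fifth = diminished.

d5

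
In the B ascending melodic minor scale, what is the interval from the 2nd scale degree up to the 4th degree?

Spelling the B ascending melodic minor scale: B C# D E F# G# A#.
2nd scale degree = C#; 4th degree = E.
C# up to E is 3 semitones, a half step narrower than a major third, so the interval is minor.

minor third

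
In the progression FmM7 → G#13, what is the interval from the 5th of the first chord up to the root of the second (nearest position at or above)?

FmM7 has C as its 5th, and G#13 has G# as its root.
5 letter names make it a fifth; at 8 semitones (a half step wider than perfect) the quality is augmented.

A5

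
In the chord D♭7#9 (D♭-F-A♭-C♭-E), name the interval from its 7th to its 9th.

augmented 3rd

The 7th is C♭ and the 9th is E.
From C♭ to E: 5 semitones over a third = augmented.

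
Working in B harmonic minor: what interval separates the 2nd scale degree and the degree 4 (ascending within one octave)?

minor third

Spelling B harmonic minor: B C# D E F# G A#.
The 2nd scale degree is C# and the scale degree 4 is E.
C# up to E is 3 semitones, a half step narrower than a major third, so the interval is minor.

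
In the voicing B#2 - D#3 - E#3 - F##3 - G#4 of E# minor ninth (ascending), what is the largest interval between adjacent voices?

Adjacent intervals: B#2→D#3 = minor third; D#3→E#3 = major second; E#3→F##3 = major second; F##3→G#4 = minor ninth.
The largest is F##3 to G#4, a minor ninth (13 semitones).

m9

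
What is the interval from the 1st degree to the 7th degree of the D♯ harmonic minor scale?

The scale runs D♯ E♯ F♯ G♯ A♯ B C𝄪.
The 1st degree is D♯ and the 7th degree is C𝄪.
From D♯ to C𝄪 is 11 semitones, exactly the major seventh.

major seventh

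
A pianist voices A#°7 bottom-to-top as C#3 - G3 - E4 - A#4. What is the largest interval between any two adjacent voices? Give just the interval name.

Adjacent intervals: C#3→G3 = diminished fifth; G3→E4 = major sixth; E4→A#4 = augmented fourth.
The largest is G3 to E4, a major sixth (9 semitones).

major sixth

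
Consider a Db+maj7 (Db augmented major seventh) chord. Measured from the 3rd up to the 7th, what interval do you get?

P5

Db+maj7 (Db augmented major seventh) is spelled Db–F–A–C.
So we need the interval from F up to C.
F up to C spans 5 letter names and 7 semitones — a perfect fifth.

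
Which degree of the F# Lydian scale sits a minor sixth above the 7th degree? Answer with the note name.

C#

The scale is F# G# A# B# C# D# E#.
The 7th degree is E#; a minor sixth above that is C# — scale degree 5.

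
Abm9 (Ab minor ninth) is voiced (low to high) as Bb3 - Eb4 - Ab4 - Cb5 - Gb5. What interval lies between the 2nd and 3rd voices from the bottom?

perfect fourth

Those voices are Eb4 and Ab4.
Eb up to Ab spans 4 letter names and 5 semitones — a perfect fourth.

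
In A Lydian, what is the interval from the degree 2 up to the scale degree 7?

The scale runs A B C# D# E F# G#.
The degree 2 is B and the 7th scale degree is G#.
Counting 6 letters and 9 half steps from B gives a major sixth.

major sixth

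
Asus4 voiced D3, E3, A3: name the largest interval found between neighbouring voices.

P4

Adjacent intervals: D3→E3 = major second; E3→A3 = perfect fourth.
The largest is E3 to A3, a perfect fourth (5 semitones).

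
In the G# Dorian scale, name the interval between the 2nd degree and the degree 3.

minor 2nd

Spelling the G# Dorian scale: G# A# B C# D# E# F#.
2nd degree = A#; 3rd scale degree = B.
From A# to B: 1 semitone over a second = minor.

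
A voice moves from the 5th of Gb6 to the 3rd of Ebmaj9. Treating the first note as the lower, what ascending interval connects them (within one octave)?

augmented 4th

The 5th of Gb6 is Db; the 3rd of Ebmaj9 is G.
Db up to G is 6 semitones, a half step wider than a perfect fourth, so the interval is augmented.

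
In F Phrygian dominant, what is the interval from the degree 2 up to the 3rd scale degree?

augmented second

Spelling F Phrygian dominant: F G♭ A B♭ C D♭ E♭.
Degree 2 = G♭; 3rd scale degree = A.
G♭ up to A is 3 semitones, a half step wider than a major second, so the interval is augmented.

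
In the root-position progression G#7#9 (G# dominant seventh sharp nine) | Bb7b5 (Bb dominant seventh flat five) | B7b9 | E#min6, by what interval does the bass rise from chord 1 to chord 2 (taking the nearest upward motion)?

diminished 3rd

The roots are G# and Bb.
From G# to Bb: 2 semitones over a third = diminished.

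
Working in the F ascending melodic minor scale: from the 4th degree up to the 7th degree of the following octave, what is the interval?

F melodic minor: F G Ab Bb C D E.
The 4th degree is Bb and the scale degree 7 (up an octave) is E.
11 letter names make it an eleventh; at 18 semitones (a half step wider than perfect) the quality is augmented.

augmented 11th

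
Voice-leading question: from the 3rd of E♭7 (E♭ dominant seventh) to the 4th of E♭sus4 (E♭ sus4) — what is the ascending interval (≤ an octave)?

minor second

E♭7 (E♭ dominant seventh) has G as its 3rd, and E♭sus4 (E♭ sus4) has A♭ as its 4th.
G up to A♭ is 1 semitone, a half step narrower than a major second, so the interval is minor.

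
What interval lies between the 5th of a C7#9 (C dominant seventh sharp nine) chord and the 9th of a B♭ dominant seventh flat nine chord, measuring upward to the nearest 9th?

The 5th of C7#9 (C dominant seventh sharp nine) is G; the 9th of B♭ dominant seventh flat nine is C♭.
From G to C♭: 4 semitones over a fourth = diminished.

diminished fourth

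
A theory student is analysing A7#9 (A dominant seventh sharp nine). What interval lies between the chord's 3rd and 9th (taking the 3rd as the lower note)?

major seventh

A dominant seventh sharp nine is spelled A-C#-E-G-B#.
The 3rd is C# and the 9th is B#.
From C# to B# is 11 semitones, exactly the major seventh.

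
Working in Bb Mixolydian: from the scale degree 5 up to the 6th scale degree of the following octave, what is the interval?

The scale runs Bb C D Eb F G Ab.
That puts F below G.
Counting 9 letters and 14 half steps from F gives a major ninth.

major 9th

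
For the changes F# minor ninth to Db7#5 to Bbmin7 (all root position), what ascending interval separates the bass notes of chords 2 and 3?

The roots are Db and Bb.
Counting 6 letters and 9 half steps from Db gives a major sixth.

major sixth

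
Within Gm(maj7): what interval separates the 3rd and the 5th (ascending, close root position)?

major 3rd

G minor-major seventh: G, Bb, D, F#.
The 3rd is Bb and the 5th is D.
From Bb to D is 4 semitones, exactly the major third.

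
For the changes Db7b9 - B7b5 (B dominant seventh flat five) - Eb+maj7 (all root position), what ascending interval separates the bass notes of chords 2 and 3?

diminished fourth

The roots are B and Eb.
4 letter names make it a fourth; at 4 semitones (a half step narrower than perfect) the quality is diminished.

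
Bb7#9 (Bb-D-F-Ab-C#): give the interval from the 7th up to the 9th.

That puts Ab below C#.
3 letter names make it a third; at 5 semitones (a half step wider than major) the quality is augmented.

augmented third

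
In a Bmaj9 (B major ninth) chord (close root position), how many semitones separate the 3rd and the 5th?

Bmaj9 (B major ninth): B, D#, F#, A#, C#.
D# to F# is a minor third: 3 semitones.

3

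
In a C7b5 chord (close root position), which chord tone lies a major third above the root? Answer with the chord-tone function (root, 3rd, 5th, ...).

The chord tones of C7b5 are C–E–G♭–B♭.
The root is C. A major third above C is E.
E is the chord's 3rd.

3rd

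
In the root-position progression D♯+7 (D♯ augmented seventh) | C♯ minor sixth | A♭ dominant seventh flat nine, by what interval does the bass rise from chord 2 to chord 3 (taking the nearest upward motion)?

diminished sixth

The roots are C♯ and A♭.
C♯ up to A♭ is 7 semitones, a whole step narrower than a major sixth, so the interval is diminished.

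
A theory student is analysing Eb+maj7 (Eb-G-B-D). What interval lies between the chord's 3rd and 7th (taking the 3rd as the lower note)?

So we need the interval from G up to D.
G up to D spans 5 letter names and 7 semitones — a perfect fifth.

perfect fifth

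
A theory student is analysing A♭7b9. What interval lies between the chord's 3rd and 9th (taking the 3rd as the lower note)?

The chord tones of A♭ dominant seventh flat nine are A♭–C–E♭–G♭–B𝄫.
3rd = C; 9th = B𝄫.
7 letter names make it a seventh; at 9 semitones (a whole step narrower than major) the quality is diminished.

diminished seventh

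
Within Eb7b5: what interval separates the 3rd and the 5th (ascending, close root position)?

diminished third

Spelling the chord: Eb G Bbb Db.
So we need the interval from G up to Bbb.
G up to Bbb is 2 semitones, a whole step narrower than a major third, so the interval is diminished.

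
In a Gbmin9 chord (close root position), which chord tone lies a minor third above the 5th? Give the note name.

Spelling the chord: Gb Bbb Db Fb Ab.
The 5th is Db. A minor third above Db is Fb.
Fb is the chord's 7th.

Fb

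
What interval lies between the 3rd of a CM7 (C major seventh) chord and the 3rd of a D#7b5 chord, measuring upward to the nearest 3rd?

CM7 (C major seventh) has E as its 3rd, and D#7b5 has F## as its 3rd.
From E to F##: 3 semitones over a second = augmented.

augmented second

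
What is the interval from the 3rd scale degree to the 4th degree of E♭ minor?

The scale runs E♭ F G♭ A♭ B♭ C♭ D♭.
That puts G♭ below A♭.
From G♭ to A♭ is 2 semitones, exactly the major second.

major second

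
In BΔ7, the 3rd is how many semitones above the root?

4

B major seventh is spelled B, D#, F#, A#.
B to D# is a major third: 4 semitones.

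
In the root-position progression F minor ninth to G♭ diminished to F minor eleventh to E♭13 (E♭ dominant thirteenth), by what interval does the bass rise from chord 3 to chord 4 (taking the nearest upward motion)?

minor seventh

The roots are F and E♭.
7 letter names make it a seventh; at 10 semitones (a half step narrower than major) the quality is minor.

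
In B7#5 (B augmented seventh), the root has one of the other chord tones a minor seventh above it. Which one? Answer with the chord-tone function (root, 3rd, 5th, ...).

B+7: B D# F## A.
The root is B. A minor seventh above B is A.
A is the chord's 7th.

7th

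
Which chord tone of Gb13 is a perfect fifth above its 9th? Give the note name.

Gb13 (Gb dominant thirteenth): Gb-Bb-Db-Fb-Ab-Eb.
The 9th is Ab. A perfect fifth above Ab is Eb.
Eb is the chord's 13th.

Eb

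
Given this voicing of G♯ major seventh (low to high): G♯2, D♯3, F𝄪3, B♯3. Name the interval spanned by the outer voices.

The outer voices are G♯2 and B♯3.
Counting 10 letters and 16 half steps from G♯ gives a major tenth.

major tenth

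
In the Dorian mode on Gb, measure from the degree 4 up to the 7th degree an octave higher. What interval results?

Gb dorian: Gb Ab Bbb Cb Db Eb Fb.
The degree 4 is Cb and the degree 7 (up an octave) is Fb.
Cb up to Fb spans 11 letter names and 17 semitones — a perfect eleventh.

P11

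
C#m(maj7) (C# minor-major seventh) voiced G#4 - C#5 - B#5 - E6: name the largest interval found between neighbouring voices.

M7

Adjacent intervals: G#4→C#5 = perfect fourth; C#5→B#5 = major seventh; B#5→E6 = diminished fourth.
The largest is C#5 to B#5, a major seventh (11 semitones).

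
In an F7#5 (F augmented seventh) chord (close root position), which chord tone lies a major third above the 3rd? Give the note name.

Spelling the chord: F A C♯ E♭.
The 3rd is A. A major third above A is C♯.
C♯ is the chord's 5th.

C#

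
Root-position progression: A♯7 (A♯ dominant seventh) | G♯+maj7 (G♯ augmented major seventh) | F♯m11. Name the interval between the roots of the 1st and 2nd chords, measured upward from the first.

minor seventh

The roots are A♯ and G♯.
A♯ up to G♯ is 10 semitones, a half step narrower than a major seventh, so the interval is minor.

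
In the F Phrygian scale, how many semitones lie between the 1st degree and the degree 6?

The scale is F G♭ A♭ B♭ C D♭ E♭.
F up to D♭ is a minor sixth — 8 semitones.

8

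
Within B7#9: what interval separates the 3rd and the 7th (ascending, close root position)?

B7#9 (B dominant seventh sharp nine): B, D#, F#, A, C##.
So we need the interval from D# up to A.
From D# to A: 6 semitones over a fifth = diminished.

diminished 5th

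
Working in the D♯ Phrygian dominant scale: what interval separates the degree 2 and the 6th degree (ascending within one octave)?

perfect 5th

The scale runs D♯ E F𝄪 G♯ A♯ B C♯.
That puts E below B.
E up to B spans 5 letter names and 7 semitones — a perfect fifth.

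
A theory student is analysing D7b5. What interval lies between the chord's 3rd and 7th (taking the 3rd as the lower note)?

diminished fifth

Spelling the chord: D-F#-Ab-C.
So we need the interval from F# up to C.
F# up to C is 6 semitones, a half step narrower than a perfect fifth, so the interval is diminished.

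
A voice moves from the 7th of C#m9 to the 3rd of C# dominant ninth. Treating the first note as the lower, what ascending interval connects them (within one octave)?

augmented 4th

C#m9 has B as its 7th, and C# dominant ninth has E# as its 3rd.
4 letter names make it a fourth; at 6 semitones (a half step wider than perfect) the quality is augmented.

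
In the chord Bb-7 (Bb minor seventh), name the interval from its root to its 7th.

minor seventh

Spelling the chord: Bb–Db–F–Ab.
Root = Bb; 7th = Ab.
From Bb to Ab: 10 semitones over a seventh = minor.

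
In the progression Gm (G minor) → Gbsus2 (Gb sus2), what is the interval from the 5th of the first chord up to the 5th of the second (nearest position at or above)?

diminished 8th

Gm (G minor) has D as its 5th, and Gbsus2 (Gb sus2) has Db as its 5th.
8 letter names make it an octave; at 11 semitones (a half step narrower than perfect) the quality is diminished.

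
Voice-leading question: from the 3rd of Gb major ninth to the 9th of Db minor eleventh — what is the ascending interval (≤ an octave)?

perfect fourth

The 3rd of Gb major ninth is Bb; the 9th of Db minor eleventh is Eb.
Bb up to Eb spans 4 letter names and 5 semitones — a perfect fourth.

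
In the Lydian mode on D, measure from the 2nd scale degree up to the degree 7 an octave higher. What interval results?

D lydian: D E F♯ G♯ A B C♯.
That puts E below C♯.
From E to C♯ is 21 semitones, exactly the major thirteenth.

major thirteenth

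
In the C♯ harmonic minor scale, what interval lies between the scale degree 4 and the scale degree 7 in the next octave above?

The scale runs C♯ D♯ E F♯ G♯ A B♯.
So we need the interval from F♯ up to B♯.
11 letter names make it an eleventh; at 18 semitones (a half step wider than perfect) the quality is augmented.

augmented 11th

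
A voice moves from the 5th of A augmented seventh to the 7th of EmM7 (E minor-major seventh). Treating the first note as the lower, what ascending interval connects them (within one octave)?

A augmented seventh has E♯ as its 5th, and EmM7 (E minor-major seventh) has D♯ as its 7th.
E♯ up to D♯ is 10 semitones, a half step narrower than a major seventh, so the interval is minor.

m7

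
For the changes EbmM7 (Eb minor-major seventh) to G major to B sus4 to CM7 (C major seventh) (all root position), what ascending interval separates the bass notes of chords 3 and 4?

minor second

The roots are B and C.
2 letter names make it a second; at 1 semitone (a half step narrower than major) the quality is minor.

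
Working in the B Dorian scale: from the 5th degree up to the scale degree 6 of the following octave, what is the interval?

M9

B dorian: B C♯ D E F♯ G♯ A.
5th degree = F♯; 6th degree (up an octave) = G♯.
F♯ up to G♯ spans 9 letter names and 14 semitones — a major ninth.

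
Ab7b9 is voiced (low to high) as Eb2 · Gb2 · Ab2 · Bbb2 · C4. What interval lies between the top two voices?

augmented 9th

Those voices are Bbb2 and C4.
9 letter names make it a ninth; at 15 semitones (a half step wider than major) the quality is augmented.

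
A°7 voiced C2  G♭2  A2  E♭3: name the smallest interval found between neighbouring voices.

augmented 2nd

Adjacent intervals: C2→G♭2 = diminished fifth; G♭2→A2 = augmented second; A2→E♭3 = diminished fifth.
The smallest is G♭2 to A2, an augmented second (3 semitones).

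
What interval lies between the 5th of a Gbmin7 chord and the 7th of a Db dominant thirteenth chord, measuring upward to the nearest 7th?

Gbmin7 has Db as its 5th, and Db dominant thirteenth has Cb as its 7th.
7 letter names make it a seventh; at 10 semitones (a half step narrower than major) the quality is minor.

m7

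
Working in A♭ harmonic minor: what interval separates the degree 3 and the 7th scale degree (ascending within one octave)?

Spelling A♭ harmonic minor: A♭ B♭ C♭ D♭ E♭ F♭ G.
That puts C♭ below G.
C♭ up to G is 8 semitones, a half step wider than a perfect fifth, so the interval is augmented.

augmented fifth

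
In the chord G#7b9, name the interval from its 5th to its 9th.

diminished fifth

G#7b9 (G# dominant seventh flat nine) is spelled G#-B#-D#-F#-A.
So we need the interval from D# up to A.
D# up to A is 6 semitones, a half step narrower than a perfect fifth, so the interval is diminished.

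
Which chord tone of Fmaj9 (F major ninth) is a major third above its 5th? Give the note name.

Fmaj9 is spelled F–A–C–E–G.
The 5th is C. A major third above C is E.
E is the chord's 7th.

E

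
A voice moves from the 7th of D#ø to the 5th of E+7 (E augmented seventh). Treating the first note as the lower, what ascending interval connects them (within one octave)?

The 7th of D#ø is C#; the 5th of E+7 (E augmented seventh) is B#.
Counting 7 letters and 11 half steps from C# gives a major seventh.

major seventh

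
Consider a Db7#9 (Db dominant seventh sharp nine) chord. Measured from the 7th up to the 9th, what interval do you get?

Db dominant seventh sharp nine is spelled Db F Ab Cb E.
That puts Cb below E.
3 letter names make it a third; at 5 semitones (a half step wider than major) the quality is augmented.

augmented third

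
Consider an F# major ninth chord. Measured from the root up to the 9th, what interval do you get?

The chord tones of F#maj9 (F# major ninth) are F# A# C# E# G#.
So we need the interval from F# up to G#.
Counting 9 letters and 14 half steps from F# gives a major ninth.

major ninth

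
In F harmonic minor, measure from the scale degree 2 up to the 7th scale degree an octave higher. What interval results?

Spelling F harmonic minor: F G A♭ B♭ C D♭ E.
So we need the interval from G up to E.
From G to E is 21 semitones, exactly the major thirteenth.

M13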